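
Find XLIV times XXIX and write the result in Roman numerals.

XLIV = 44
XXIX = 29
44 × 29 = 1276

MCCLXXVI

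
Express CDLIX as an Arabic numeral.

CDLIX: CD=400, L=50, IX=9
400 + 50 + 9 = 459

459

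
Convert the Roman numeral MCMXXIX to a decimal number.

MCMXXIX: M=1000, CM=900, X=10, X=10, IX=9
1000 + 900 + 10 + 10 + 9 = 1929

1929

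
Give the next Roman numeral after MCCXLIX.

MCCXLIX = 1249; next is 1250

MCCL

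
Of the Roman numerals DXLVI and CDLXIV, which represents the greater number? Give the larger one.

DXLVI = 546
CDLXIV = 464
546 is larger

DXLVI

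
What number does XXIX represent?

XXIX: X=10, X=10, IX=9
10 + 10 + 9 = 29

29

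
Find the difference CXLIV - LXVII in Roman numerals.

CXLIV = 144
LXVII = 67
144 - 67 = 77

LXXVII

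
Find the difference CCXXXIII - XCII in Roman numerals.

CCXXXIII = 233
XCII = 92
233 - 92 = 141

CXLI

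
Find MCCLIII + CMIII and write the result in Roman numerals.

MCCLIII = 1253
CMIII = 903
1253 + 903 = 2156

MMCLVI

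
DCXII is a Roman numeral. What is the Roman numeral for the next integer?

DCXII = 612, so the next integer is 612 + 1 = 613

DCXIII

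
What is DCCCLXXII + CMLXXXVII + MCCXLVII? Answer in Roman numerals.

DCCCLXXII = 872, CMLXXXVII = 987, MCCXLVII = 1247
872 + 987 = 1859
1859 + 1247 = 3106

MMMCVI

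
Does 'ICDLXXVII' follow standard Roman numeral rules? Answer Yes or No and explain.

'ICDLXXVII': Invalid subtractive combination: IC

No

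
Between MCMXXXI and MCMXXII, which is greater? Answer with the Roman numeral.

MCMXXXI = 1931
MCMXXII = 1922
1931 is larger

MCMXXXI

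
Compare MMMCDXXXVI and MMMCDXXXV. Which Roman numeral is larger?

MMMCDXXXVI = 3436
MMMCDXXXV = 3435
3436 is larger

MMMCDXXXVI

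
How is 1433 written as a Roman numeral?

Convert 1433 to Roman numerals:
  1433 contains 1×1000 (M)
  433 contains 1×400 (CD)
  33 contains 3×10 (XXX)
  3 contains 3×1 (III)

MCDXXXIII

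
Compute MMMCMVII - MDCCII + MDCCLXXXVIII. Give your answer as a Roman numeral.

MMMCMVII = 3907, MDCCII = 1702, MDCCLXXXVIII = 1788
3907 - 1702 = 2205
2205 + 1788 = 3993

MMMCMXCIII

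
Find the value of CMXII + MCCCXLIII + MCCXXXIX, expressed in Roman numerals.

CMXII = 912, MCCCXLIII = 1343, MCCXXXIX = 1239
912 + 1343 = 2255
2255 + 1239 = 3494

MMMCDXCIV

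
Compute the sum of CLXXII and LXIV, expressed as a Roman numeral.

CLXXII = 172
LXIV = 64
172 + 64 = 236

CCXXXVI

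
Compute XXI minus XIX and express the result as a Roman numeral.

XXI = 21
XIX = 19
21 - 19 = 2

II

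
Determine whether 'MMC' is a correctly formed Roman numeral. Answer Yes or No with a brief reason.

'MMC': Check the rules: uses only the symbols I, V, X, L, C, D, M; no symbol is repeated more than three times in a row; V, L and D each appear at most once; no smaller symbol precedes a larger one (values never increase from left to right). Value: M (1000) + M (1000) + C (100) = 2100. So it is a valid standard Roman numeral.

Yes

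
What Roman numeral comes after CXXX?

CXXX = 130, so the next integer is 130 + 1 = 131

CXXXI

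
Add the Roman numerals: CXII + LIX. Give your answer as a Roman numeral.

CXII = 112
LIX = 59
112 + 59 = 171

CLXXI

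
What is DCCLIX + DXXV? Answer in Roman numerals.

DCCLIX = 759
DXXV = 525
759 + 525 = 1284

MCCLXXXIV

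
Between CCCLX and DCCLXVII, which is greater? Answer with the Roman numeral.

CCCLX = 360
DCCLXVII = 767
767 is larger

DCCLXVII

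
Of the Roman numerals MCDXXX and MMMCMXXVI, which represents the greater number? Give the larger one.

MCDXXX = 1430
MMMCMXXVI = 3926
3926 is larger

MMMCMXXVI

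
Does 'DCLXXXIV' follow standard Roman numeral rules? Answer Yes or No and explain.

'DCLXXXIV': Check the rules: uses only the symbols I, V, X, L, C, D, M; no symbol is repeated more than three times in a row; V, L and D each appear at most once; the only place a smaller symbol precedes a larger one is the allowed subtractive pair IV, the symbol right after such a pair (if any) is smaller than the pair's first symbol, and otherwise the values never increase from left to right. Value: D (500) + C (100) + L (50) + X (10) + X (10) + X (10) + IV (4) = 684. So it is a valid standard Roman numeral.

Yes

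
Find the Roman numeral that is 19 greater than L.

L = 50
50 + 19 = 69

LXIX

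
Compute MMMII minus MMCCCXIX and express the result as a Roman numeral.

MMMII = 3002
MMCCCXIX = 2319
3002 - 2319 = 683

DCLXXXIII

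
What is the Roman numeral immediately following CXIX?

CXIX = 119, so the next integer is 119 + 1 = 120

CXX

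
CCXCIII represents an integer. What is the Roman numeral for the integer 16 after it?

CCXCIII = 293
293 + 16 = 309

CCCIX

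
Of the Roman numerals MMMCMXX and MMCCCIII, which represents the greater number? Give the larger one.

MMMCMXX = 3920
MMCCCIII = 2303
3920 is larger

MMMCMXX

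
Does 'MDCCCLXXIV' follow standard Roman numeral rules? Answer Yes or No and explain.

'MDCCCLXXIV': Check the rules: uses only the symbols I, V, X, L, C, D, M; no symbol is repeated more than three times in a row; V, L and D each appear at most once; the only place a smaller symbol precedes a larger one is the allowed subtractive pair IV, the symbol right after such a pair (if any) is smaller than the pair's first symbol, and otherwise the values never increase from left to right. Value: M (1000) + D (500) + C (100) + C (100) + C (100) + L (50) + X (10) + X (10) + IV (4) = 1874. So it is a valid standard Roman numeral.

Yes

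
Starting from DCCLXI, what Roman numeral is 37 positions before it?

DCCLXI = 761
761 - 37 = 724

DCCXXIV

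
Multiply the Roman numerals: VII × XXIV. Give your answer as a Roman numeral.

VII = 7
XXIV = 24
7 × 24 = 168

CLXVIII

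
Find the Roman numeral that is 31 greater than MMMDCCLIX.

MMMDCCLIX = 3759
3759 + 31 = 3790

MMMDCCXC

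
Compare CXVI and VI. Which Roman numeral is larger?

CXVI = 116
VI = 6
116 is larger

CXVI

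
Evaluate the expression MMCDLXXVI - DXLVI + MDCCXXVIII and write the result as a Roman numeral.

MMCDLXXVI = 2476, DXLVI = 546, MDCCXXVIII = 1728
2476 - 546 = 1930
1930 + 1728 = 3658

MMMDCLVIII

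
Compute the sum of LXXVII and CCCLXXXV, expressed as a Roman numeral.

LXXVII = 77
CCCLXXXV = 385
77 + 385 = 462

CDLXII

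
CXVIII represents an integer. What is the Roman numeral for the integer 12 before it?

CXVIII = 118
118 - 12 = 106

CVI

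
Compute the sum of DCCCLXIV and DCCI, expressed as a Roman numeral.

DCCCLXIV = 864
DCCI = 701
864 + 701 = 1565

MDLXV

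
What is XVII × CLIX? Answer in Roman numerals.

XVII = 17
CLIX = 159
17 × 159 = 2703

MMDCCIII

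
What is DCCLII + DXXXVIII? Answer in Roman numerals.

DCCLII = 752
DXXXVIII = 538
752 + 538 = 1290

MCCXC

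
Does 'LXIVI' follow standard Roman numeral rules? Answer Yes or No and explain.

'LXIVI': I cannot come right after the subtractive pair IV: once I is subtracted in IV, the next symbol must be smaller than I

No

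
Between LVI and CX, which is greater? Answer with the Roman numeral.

LVI = 56
CX = 110
110 is larger

CX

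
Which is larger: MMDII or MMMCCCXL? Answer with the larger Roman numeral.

MMDII = 2502
MMMCCCXL = 3340
3340 is larger

MMMCCCXL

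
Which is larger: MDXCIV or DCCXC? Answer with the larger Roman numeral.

MDXCIV = 1594
DCCXC = 790
1594 is larger

MDXCIV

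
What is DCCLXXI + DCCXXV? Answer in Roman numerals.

DCCLXXI = 771
DCCXXV = 725
771 + 725 = 1496

MCDXCVI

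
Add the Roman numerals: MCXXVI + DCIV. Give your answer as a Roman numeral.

MCXXVI = 1126
DCIV = 604
1126 + 604 = 1730

MDCCXXX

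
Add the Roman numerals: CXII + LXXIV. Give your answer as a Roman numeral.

CXII = 112
LXXIV = 74
112 + 74 = 186

CLXXXVI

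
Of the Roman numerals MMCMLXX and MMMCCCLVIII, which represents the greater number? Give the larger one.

MMCMLXX = 2970
MMMCCCLVIII = 3358
3358 is larger

MMMCCCLVIII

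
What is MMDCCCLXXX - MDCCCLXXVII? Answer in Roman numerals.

MMDCCCLXXX = 2880
MDCCCLXXVII = 1877
2880 - 1877 = 1003

MIII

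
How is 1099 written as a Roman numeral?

Convert 1099 to Roman numerals:
  1099 contains 1×1000 (M)
  99 contains 1×90 (XC)
  9 contains 1×9 (IX)

MXCIX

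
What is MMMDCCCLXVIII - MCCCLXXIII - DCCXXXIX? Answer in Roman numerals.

MMMDCCCLXVIII = 3868, MCCCLXXIII = 1373, DCCXXXIX = 739
3868 - 1373 = 2495
2495 - 739 = 1756

MDCCLVI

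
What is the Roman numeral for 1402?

Convert 1402 to Roman numerals:
  1402 contains 1×1000 (M)
  402 contains 1×400 (CD)
  2 contains 2×1 (II)

MCDII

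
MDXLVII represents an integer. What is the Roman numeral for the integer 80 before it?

MDXLVII = 1547
1547 - 80 = 1467

MCDLXVII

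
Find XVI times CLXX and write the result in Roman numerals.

XVI = 16
CLXX = 170
16 × 170 = 2720

MMDCCXX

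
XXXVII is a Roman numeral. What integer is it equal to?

XXXVII: X=10, X=10, X=10, V=5, I=1, I=1
10 + 10 + 10 + 5 + 1 + 1 = 37

37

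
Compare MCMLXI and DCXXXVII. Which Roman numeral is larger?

MCMLXI = 1961
DCXXXVII = 637
1961 is larger

MCMLXI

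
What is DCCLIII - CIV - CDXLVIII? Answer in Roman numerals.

DCCLIII = 753, CIV = 104, CDXLVIII = 448
753 - 104 = 649
649 - 448 = 201

CCI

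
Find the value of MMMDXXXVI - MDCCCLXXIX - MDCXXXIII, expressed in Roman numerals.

MMMDXXXVI = 3536, MDCCCLXXIX = 1879, MDCXXXIII = 1633
3536 - 1879 = 1657
1657 - 1633 = 24

XXIV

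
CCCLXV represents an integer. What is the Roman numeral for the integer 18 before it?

CCCLXV = 365
365 - 18 = 347

CCCXLVII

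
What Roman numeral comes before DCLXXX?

DCLXXX = 680, so the previous integer is 680 - 1 = 679

DCLXXIX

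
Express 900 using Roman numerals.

Convert 900 to Roman numerals:
  900 contains 1×900 (CM)

CM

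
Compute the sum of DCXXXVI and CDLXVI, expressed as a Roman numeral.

DCXXXVI = 636
CDLXVI = 466
636 + 466 = 1102

MCII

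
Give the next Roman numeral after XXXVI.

XXXVI = 36; next is 37

XXXVII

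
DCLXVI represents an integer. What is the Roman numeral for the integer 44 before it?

DCLXVI = 666
666 - 44 = 622

DCXXII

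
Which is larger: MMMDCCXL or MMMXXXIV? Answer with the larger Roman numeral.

MMMDCCXL = 3740
MMMXXXIV = 3034
3740 is larger

MMMDCCXL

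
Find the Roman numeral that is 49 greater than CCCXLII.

CCCXLII = 342
342 + 49 = 391

CCCXCI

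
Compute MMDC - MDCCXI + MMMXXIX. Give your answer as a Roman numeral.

MMDC = 2600, MDCCXI = 1711, MMMXXIX = 3029
2600 - 1711 = 889
889 + 3029 = 3918

MMMCMXVIII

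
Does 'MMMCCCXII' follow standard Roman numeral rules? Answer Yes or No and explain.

'MMMCCCXII': Check the rules: uses only the symbols I, V, X, L, C, D, M; no symbol is repeated more than three times in a row; V, L and D each appear at most once; no smaller symbol precedes a larger one (values never increase from left to right). Value: M (1000) + M (1000) + M (1000) + C (100) + C (100) + C (100) + X (10) + I (1) + I (1) = 3312. So it is a valid standard Roman numeral.

Yes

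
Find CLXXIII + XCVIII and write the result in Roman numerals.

CLXXIII = 173
XCVIII = 98
173 + 98 = 271

CCLXXI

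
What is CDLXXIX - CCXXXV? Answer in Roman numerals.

CDLXXIX = 479
CCXXXV = 235
479 - 235 = 244

CCXLIV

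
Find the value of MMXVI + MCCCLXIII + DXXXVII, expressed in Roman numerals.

MMXVI = 2016, MCCCLXIII = 1363, DXXXVII = 537
2016 + 1363 = 3379
3379 + 537 = 3916

MMMCMXVI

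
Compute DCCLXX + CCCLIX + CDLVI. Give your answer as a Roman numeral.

DCCLXX = 770, CCCLIX = 359, CDLVI = 456
770 + 359 = 1129
1129 + 456 = 1585

MDLXXXV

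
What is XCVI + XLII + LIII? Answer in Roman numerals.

XCVI = 96, XLII = 42, LIII = 53
96 + 42 = 138
138 + 53 = 191

CXCI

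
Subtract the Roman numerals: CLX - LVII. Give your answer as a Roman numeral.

CLX = 160
LVII = 57
160 - 57 = 103

CIII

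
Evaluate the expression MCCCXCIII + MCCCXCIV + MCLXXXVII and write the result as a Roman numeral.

MCCCXCIII = 1393, MCCCXCIV = 1394, MCLXXXVII = 1187
1393 + 1394 = 2787
2787 + 1187 = 3974

MMMCMLXXIV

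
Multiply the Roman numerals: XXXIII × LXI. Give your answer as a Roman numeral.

XXXIII = 33
LXI = 61
33 × 61 = 2013

MMXIII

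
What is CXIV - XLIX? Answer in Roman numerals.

CXIV = 114
XLIX = 49
114 - 49 = 65

LXV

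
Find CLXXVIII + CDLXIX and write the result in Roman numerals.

CLXXVIII = 178
CDLXIX = 469
178 + 469 = 647

DCXLVII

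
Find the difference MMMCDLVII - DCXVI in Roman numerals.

MMMCDLVII = 3457
DCXVI = 616
3457 - 616 = 2841

MMDCCCXLI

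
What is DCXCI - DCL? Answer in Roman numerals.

DCXCI = 691
DCL = 650
691 - 650 = 41

XLI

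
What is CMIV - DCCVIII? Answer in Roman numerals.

CMIV = 904
DCCVIII = 708
904 - 708 = 196

CXCVI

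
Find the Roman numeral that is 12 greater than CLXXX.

CLXXX = 180
180 + 12 = 192

CXCII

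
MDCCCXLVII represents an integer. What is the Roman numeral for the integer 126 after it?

MDCCCXLVII = 1847
1847 + 126 = 1973

MCMLXXIII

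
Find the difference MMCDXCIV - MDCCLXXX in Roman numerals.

MMCDXCIV = 2494
MDCCLXXX = 1780
2494 - 1780 = 714

DCCXIV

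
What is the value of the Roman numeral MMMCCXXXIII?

MMMCCXXXIII: M=1000, M=1000, M=1000, C=100, C=100, X=10, X=10, X=10, I=1, I=1, I=1
1000 + 1000 + 1000 + 100 + 100 + 10 + 10 + 10 + 1 + 1 + 1 = 3233

3233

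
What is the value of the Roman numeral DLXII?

DLXII: D=500, L=50, X=10, I=1, I=1
500 + 50 + 10 + 1 + 1 = 562

562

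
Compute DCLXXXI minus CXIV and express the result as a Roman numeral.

DCLXXXI = 681
CXIV = 114
681 - 114 = 567

DLXVII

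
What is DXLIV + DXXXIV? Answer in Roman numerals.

DXLIV = 544
DXXXIV = 534
544 + 534 = 1078

MLXXVIII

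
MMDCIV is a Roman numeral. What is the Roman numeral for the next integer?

MMDCIV = 2604, so the next integer is 2604 + 1 = 2605

MMDCV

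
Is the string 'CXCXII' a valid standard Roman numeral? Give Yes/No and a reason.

'CXCXII': X cannot come right after the subtractive pair XC: once X is subtracted in XC, the next symbol must be smaller than X

No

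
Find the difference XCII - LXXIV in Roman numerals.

XCII = 92
LXXIV = 74
92 - 74 = 18

XVIII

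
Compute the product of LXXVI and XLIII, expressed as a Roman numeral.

LXXVI = 76
XLIII = 43
76 × 43 = 3268

MMMCCLXVIII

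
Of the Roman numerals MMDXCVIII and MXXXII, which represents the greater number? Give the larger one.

MMDXCVIII = 2598
MXXXII = 1032
2598 is larger

MMDXCVIII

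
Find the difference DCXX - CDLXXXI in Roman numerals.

DCXX = 620
CDLXXXI = 481
620 - 481 = 139

CXXXIX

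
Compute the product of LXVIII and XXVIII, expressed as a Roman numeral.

LXVIII = 68
XXVIII = 28
68 × 28 = 1904

MCMIV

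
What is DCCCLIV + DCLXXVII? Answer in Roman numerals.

DCCCLIV = 854
DCLXXVII = 677
854 + 677 = 1531

MDXXXI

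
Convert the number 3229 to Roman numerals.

Convert 3229 to Roman numerals:
  3229 contains 3×1000 (MMM)
  229 contains 2×100 (CC)
  29 contains 2×10 (XX)
  9 contains 1×9 (IX)

MMMCCXXIX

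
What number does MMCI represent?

MMCI: M=1000, M=1000, C=100, I=1
1000 + 1000 + 100 + 1 = 2101

2101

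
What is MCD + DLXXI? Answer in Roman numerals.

MCD = 1400
DLXXI = 571
1400 + 571 = 1971

MCMLXXI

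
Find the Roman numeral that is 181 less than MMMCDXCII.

MMMCDXCII = 3492
3492 - 181 = 3311

MMMCCCXI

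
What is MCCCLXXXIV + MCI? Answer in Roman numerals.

MCCCLXXXIV = 1384
MCI = 1101
1384 + 1101 = 2485

MMCDLXXXV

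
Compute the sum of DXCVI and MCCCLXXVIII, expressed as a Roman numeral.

DXCVI = 596
MCCCLXXVIII = 1378
596 + 1378 = 1974

MCMLXXIV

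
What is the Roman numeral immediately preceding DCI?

DCI = 601, so the previous integer is 601 - 1 = 600

DC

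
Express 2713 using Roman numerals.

Convert 2713 to Roman numerals:
  2713 contains 2×1000 (MM)
  713 contains 1×500 (D)
  213 contains 2×100 (CC)
  13 contains 1×10 (X)
  3 contains 3×1 (III)

MMDCCXIII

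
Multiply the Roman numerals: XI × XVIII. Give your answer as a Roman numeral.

XI = 11
XVIII = 18
11 × 18 = 198

CXCVIII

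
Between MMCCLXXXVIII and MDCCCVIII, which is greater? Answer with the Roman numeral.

MMCCLXXXVIII = 2288
MDCCCVIII = 1808
2288 is larger

MMCCLXXXVIII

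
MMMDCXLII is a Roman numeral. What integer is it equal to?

MMMDCXLII: M=1000, M=1000, M=1000, D=500, C=100, XL=40, I=1, I=1
1000 + 1000 + 1000 + 500 + 100 + 40 + 1 + 1 = 3642

3642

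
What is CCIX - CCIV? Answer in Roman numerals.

CCIX = 209
CCIV = 204
209 - 204 = 5

V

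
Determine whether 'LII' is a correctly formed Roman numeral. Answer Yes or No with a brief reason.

'LII': Check the rules: uses only the symbols I, V, X, L, C, D, M; no symbol is repeated more than three times in a row; V, L and D each appear at most once; no smaller symbol precedes a larger one (values never increase from left to right). Value: L (50) + I (1) + I (1) = 52. So it is a valid standard Roman numeral.

Yes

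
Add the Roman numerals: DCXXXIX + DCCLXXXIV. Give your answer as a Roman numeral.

DCXXXIX = 639
DCCLXXXIV = 784
639 + 784 = 1423

MCDXXIII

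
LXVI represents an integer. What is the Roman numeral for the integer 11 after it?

LXVI = 66
66 + 11 = 77

LXXVII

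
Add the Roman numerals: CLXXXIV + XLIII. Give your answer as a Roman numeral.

CLXXXIV = 184
XLIII = 43
184 + 43 = 227

CCXXVII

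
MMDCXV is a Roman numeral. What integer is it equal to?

MMDCXV: M=1000, M=1000, D=500, C=100, X=10, V=5
1000 + 1000 + 500 + 100 + 10 + 5 = 2615

2615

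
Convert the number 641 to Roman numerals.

Convert 641 to Roman numerals:
  641 contains 1×500 (D)
  141 contains 1×100 (C)
  41 contains 1×40 (XL)
  1 contains 1×1 (I)

DCXLI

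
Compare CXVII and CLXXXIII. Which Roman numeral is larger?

CXVII = 117
CLXXXIII = 183
183 is larger

CLXXXIII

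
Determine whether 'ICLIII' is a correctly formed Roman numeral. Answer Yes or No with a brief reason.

'ICLIII': Invalid subtractive combination: IC

No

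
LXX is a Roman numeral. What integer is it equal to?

LXX: L=50, X=10, X=10
50 + 10 + 10 = 70

70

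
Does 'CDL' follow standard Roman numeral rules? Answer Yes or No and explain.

'CDL': Check the rules: uses only the symbols I, V, X, L, C, D, M; no symbol is repeated more than three times in a row; V, L and D each appear at most once; the only place a smaller symbol precedes a larger one is the allowed subtractive pair CD, the symbol right after such a pair (if any) is smaller than the pair's first symbol, and otherwise the values never increase from left to right. Value: CD (400) + L (50) = 450. So it is a valid standard Roman numeral.

Yes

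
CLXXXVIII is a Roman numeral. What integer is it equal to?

CLXXXVIII: C=100, L=50, X=10, X=10, X=10, V=5, I=1, I=1, I=1
100 + 50 + 10 + 10 + 10 + 5 + 1 + 1 + 1 = 188

188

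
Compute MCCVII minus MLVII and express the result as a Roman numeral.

MCCVII = 1207
MLVII = 1057
1207 - 1057 = 150

CL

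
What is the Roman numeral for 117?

Convert 117 to Roman numerals:
  117 contains 1×100 (C)
  17 contains 1×10 (X)
  7 contains 1×5 (V)
  2 contains 2×1 (II)

CXVII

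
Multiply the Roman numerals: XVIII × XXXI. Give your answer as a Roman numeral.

XVIII = 18
XXXI = 31
18 × 31 = 558

DLVIII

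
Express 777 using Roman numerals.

Convert 777 to Roman numerals:
  777 contains 1×500 (D)
  277 contains 2×100 (CC)
  77 contains 1×50 (L)
  27 contains 2×10 (XX)
  7 contains 1×5 (V)
  2 contains 2×1 (II)

DCCLXXVII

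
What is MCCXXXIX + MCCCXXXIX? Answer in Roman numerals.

MCCXXXIX = 1239
MCCCXXXIX = 1339
1239 + 1339 = 2578

MMDLXXVIII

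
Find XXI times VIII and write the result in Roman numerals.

XXI = 21
VIII = 8
21 × 8 = 168

CLXVIII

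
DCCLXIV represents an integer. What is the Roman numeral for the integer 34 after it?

DCCLXIV = 764
764 + 34 = 798

DCCXCVIII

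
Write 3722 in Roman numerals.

Convert 3722 to Roman numerals:
  3722 contains 3×1000 (MMM)
  722 contains 1×500 (D)
  222 contains 2×100 (CC)
  22 contains 2×10 (XX)
  2 contains 2×1 (II)

MMMDCCXXII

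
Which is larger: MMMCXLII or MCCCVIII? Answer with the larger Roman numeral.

MMMCXLII = 3142
MCCCVIII = 1308
3142 is larger

MMMCXLII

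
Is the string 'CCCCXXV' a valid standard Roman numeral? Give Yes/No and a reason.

'CCCCXXV': More than 3 consecutive C's

No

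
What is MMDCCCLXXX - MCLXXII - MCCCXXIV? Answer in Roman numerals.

MMDCCCLXXX = 2880, MCLXXII = 1172, MCCCXXIV = 1324
2880 - 1172 = 1708
1708 - 1324 = 384

CCCLXXXIV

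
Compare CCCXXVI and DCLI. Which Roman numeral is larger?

CCCXXVI = 326
DCLI = 651
651 is larger

DCLI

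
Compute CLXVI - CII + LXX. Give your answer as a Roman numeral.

CLXVI = 166, CII = 102, LXX = 70
166 - 102 = 64
64 + 70 = 134

CXXXIV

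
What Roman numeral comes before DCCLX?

DCCLX = 760, so the previous integer is 760 - 1 = 759

DCCLIX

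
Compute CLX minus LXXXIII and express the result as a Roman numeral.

CLX = 160
LXXXIII = 83
160 - 83 = 77

LXXVII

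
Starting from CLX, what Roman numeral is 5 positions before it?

CLX = 160
160 - 5 = 155

CLV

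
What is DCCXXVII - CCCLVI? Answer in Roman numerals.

DCCXXVII = 727
CCCLVI = 356
727 - 356 = 371

CCCLXXI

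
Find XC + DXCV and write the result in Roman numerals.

XC = 90
DXCV = 595
90 + 595 = 685

DCLXXXV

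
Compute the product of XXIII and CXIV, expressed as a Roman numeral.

XXIII = 23
CXIV = 114
23 × 114 = 2622

MMDCXXII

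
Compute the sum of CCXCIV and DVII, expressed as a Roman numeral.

CCXCIV = 294
DVII = 507
294 + 507 = 801

DCCCI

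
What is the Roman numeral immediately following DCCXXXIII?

DCCXXXIII = 733; next is 734

DCCXXXIV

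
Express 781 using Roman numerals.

Convert 781 to Roman numerals:
  781 contains 1×500 (D)
  281 contains 2×100 (CC)
  81 contains 1×50 (L)
  31 contains 3×10 (XXX)
  1 contains 1×1 (I)

DCCLXXXI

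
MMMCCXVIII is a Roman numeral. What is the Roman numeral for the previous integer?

MMMCCXVIII = 3218; previous is 3217

MMMCCXVII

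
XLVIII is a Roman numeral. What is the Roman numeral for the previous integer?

XLVIII = 48, so the previous integer is 48 - 1 = 47

XLVII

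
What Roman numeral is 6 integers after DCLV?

DCLV = 655
655 + 6 = 661

DCLXI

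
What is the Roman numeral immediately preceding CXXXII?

CXXXII = 132; previous is 131

CXXXI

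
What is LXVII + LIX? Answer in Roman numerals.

LXVII = 67
LIX = 59
67 + 59 = 126

CXXVI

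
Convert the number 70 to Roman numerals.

Convert 70 to Roman numerals:
  70 contains 1×50 (L)
  20 contains 2×10 (XX)

LXX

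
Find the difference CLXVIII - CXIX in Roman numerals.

CLXVIII = 168
CXIX = 119
168 - 119 = 49

XLIX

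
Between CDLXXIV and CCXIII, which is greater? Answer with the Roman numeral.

CDLXXIV = 474
CCXIII = 213
474 is larger

CDLXXIV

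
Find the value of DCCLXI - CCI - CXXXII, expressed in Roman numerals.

DCCLXI = 761, CCI = 201, CXXXII = 132
761 - 201 = 560
560 - 132 = 428

CDXXVIII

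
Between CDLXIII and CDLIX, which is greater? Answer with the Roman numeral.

CDLXIII = 463
CDLIX = 459
463 is larger

CDLXIII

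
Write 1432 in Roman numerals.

Convert 1432 to Roman numerals:
  1432 contains 1×1000 (M)
  432 contains 1×400 (CD)
  32 contains 3×10 (XXX)
  2 contains 2×1 (II)

MCDXXXII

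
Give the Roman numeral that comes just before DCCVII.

DCCVII = 707; previous is 706

DCCVI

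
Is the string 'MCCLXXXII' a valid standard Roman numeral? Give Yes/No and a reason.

'MCCLXXXII': Check the rules: uses only the symbols I, V, X, L, C, D, M; no symbol is repeated more than three times in a row; V, L and D each appear at most once; no smaller symbol precedes a larger one (values never increase from left to right). Value: M (1000) + C (100) + C (100) + L (50) + X (10) + X (10) + X (10) + I (1) + I (1) = 1282. So it is a valid standard Roman numeral.

Yes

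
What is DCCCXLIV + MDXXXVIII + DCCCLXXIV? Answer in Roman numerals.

DCCCXLIV = 844, MDXXXVIII = 1538, DCCCLXXIV = 874
844 + 1538 = 2382
2382 + 874 = 3256

MMMCCLVI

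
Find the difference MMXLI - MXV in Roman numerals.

MMXLI = 2041
MXV = 1015
2041 - 1015 = 1026

MXXVI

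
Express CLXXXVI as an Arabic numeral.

CLXXXVI: C=100, L=50, X=10, X=10, X=10, V=5, I=1
100 + 50 + 10 + 10 + 10 + 5 + 1 = 186

186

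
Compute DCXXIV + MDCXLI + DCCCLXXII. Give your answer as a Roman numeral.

DCXXIV = 624, MDCXLI = 1641, DCCCLXXII = 872
624 + 1641 = 2265
2265 + 872 = 3137

MMMCXXXVII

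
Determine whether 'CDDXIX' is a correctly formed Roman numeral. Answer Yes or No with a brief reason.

'CDDXIX': D should not appear more than once

No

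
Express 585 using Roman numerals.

Convert 585 to Roman numerals:
  585 contains 1×500 (D)
  85 contains 1×50 (L)
  35 contains 3×10 (XXX)
  5 contains 1×5 (V)

DLXXXV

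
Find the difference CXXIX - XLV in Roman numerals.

CXXIX = 129
XLV = 45
129 - 45 = 84

LXXXIV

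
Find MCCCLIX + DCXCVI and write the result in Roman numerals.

MCCCLIX = 1359
DCXCVI = 696
1359 + 696 = 2055

MMLV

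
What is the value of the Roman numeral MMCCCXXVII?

MMCCCXXVII: M=1000, M=1000, C=100, C=100, C=100, X=10, X=10, V=5, I=1, I=1
1000 + 1000 + 100 + 100 + 100 + 10 + 10 + 5 + 1 + 1 = 2327

2327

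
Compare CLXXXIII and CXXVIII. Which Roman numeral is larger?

CLXXXIII = 183
CXXVIII = 128
183 is larger

CLXXXIII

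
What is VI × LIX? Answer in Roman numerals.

VI = 6
LIX = 59
6 × 59 = 354

CCCLIV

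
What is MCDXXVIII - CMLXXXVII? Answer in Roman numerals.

MCDXXVIII = 1428
CMLXXXVII = 987
1428 - 987 = 441

CDXLI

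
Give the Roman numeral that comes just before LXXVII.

LXXVII = 77; previous is 76

LXXVI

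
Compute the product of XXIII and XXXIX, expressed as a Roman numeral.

XXIII = 23
XXXIX = 39
23 × 39 = 897

DCCCXCVII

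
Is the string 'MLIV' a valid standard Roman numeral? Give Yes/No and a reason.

'MLIV': Check the rules: uses only the symbols I, V, X, L, C, D, M; no symbol is repeated more than three times in a row; V, L and D each appear at most once; the only place a smaller symbol precedes a larger one is the allowed subtractive pair IV, the symbol right after such a pair (if any) is smaller than the pair's first symbol, and otherwise the values never increase from left to right. Value: M (1000) + L (50) + IV (4) = 1054. So it is a valid standard Roman numeral.

Yes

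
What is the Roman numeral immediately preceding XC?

XC = 90; previous is 89

LXXXIX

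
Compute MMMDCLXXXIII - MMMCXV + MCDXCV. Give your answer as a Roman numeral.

MMMDCLXXXIII = 3683, MMMCXV = 3115, MCDXCV = 1495
3683 - 3115 = 568
568 + 1495 = 2063

MMLXIII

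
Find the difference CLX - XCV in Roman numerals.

CLX = 160
XCV = 95
160 - 95 = 65

LXV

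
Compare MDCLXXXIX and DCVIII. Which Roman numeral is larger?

MDCLXXXIX = 1689
DCVIII = 608
1689 is larger

MDCLXXXIX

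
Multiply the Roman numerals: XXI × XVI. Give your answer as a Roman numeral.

XXI = 21
XVI = 16
21 × 16 = 336

CCCXXXVI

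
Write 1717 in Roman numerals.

Convert 1717 to Roman numerals:
  1717 contains 1×1000 (M)
  717 contains 1×500 (D)
  217 contains 2×100 (CC)
  17 contains 1×10 (X)
  7 contains 1×5 (V)
  2 contains 2×1 (II)

MDCCXVII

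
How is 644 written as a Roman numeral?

Convert 644 to Roman numerals:
  644 contains 1×500 (D)
  144 contains 1×100 (C)
  44 contains 1×40 (XL)
  4 contains 1×4 (IV)

DCXLIV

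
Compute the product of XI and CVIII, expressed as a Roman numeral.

XI = 11
CVIII = 108
11 × 108 = 1188

MCLXXXVIII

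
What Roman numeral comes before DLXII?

DLXII = 562, so the previous integer is 562 - 1 = 561

DLXI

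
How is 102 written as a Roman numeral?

Convert 102 to Roman numerals:
  102 contains 1×100 (C)
  2 contains 2×1 (II)

CII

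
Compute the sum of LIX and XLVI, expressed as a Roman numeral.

LIX = 59
XLVI = 46
59 + 46 = 105

CV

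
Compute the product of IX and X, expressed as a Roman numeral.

IX = 9
X = 10
9 × 10 = 90

XC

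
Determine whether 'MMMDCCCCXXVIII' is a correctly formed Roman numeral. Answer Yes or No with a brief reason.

'MMMDCCCCXXVIII': More than 3 consecutive C's

No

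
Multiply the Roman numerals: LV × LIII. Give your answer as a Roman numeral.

LV = 55
LIII = 53
55 × 53 = 2915

MMCMXV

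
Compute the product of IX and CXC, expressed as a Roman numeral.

IX = 9
CXC = 190
9 × 190 = 1710

MDCCX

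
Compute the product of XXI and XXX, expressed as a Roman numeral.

XXI = 21
XXX = 30
21 × 30 = 630

DCXXX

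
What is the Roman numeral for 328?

Convert 328 to Roman numerals:
  328 contains 3×100 (CCC)
  28 contains 2×10 (XX)
  8 contains 1×5 (V)
  3 contains 3×1 (III)

CCCXXVIII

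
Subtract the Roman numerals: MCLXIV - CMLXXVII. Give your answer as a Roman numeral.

MCLXIV = 1164
CMLXXVII = 977
1164 - 977 = 187

CLXXXVII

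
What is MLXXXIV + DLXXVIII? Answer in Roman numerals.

MLXXXIV = 1084
DLXXVIII = 578
1084 + 578 = 1662

MDCLXII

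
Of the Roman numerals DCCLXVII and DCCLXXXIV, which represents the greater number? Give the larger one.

DCCLXVII = 767
DCCLXXXIV = 784
784 is larger

DCCLXXXIV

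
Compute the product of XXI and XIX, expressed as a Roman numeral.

XXI = 21
XIX = 19
21 × 19 = 399

CCCXCIX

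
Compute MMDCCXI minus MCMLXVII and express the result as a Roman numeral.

MMDCCXI = 2711
MCMLXVII = 1967
2711 - 1967 = 744

DCCXLIV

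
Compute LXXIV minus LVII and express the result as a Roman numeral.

LXXIV = 74
LVII = 57
74 - 57 = 17

XVII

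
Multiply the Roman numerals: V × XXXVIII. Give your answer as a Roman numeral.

V = 5
XXXVIII = 38
5 × 38 = 190

CXC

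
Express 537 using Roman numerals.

Convert 537 to Roman numerals:
  537 contains 1×500 (D)
  37 contains 3×10 (XXX)
  7 contains 1×5 (V)
  2 contains 2×1 (II)

DXXXVII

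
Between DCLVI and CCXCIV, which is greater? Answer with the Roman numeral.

DCLVI = 656
CCXCIV = 294
656 is larger

DCLVI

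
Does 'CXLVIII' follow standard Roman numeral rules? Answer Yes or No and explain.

'CXLVIII': Check the rules: uses only the symbols I, V, X, L, C, D, M; no symbol is repeated more than three times in a row; V, L and D each appear at most once; the only place a smaller symbol precedes a larger one is the allowed subtractive pair XL, the symbol right after such a pair (if any) is smaller than the pair's first symbol, and otherwise the values never increase from left to right. Value: C (100) + XL (40) + V (5) + I (1) + I (1) + I (1) = 148. So it is a valid standard Roman numeral.

Yes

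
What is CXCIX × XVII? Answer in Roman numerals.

CXCIX = 199
XVII = 17
199 × 17 = 3383

MMMCCCLXXXIII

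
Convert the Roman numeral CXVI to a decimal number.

CXVI: C=100, X=10, V=5, I=1
100 + 10 + 5 + 1 = 116

116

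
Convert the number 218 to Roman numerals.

Convert 218 to Roman numerals:
  218 contains 2×100 (CC)
  18 contains 1×10 (X)
  8 contains 1×5 (V)
  3 contains 3×1 (III)

CCXVIII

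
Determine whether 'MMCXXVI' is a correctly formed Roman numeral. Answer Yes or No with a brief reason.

'MMCXXVI': Check the rules: uses only the symbols I, V, X, L, C, D, M; no symbol is repeated more than three times in a row; V, L and D each appear at most once; no smaller symbol precedes a larger one (values never increase from left to right). Value: M (1000) + M (1000) + C (100) + X (10) + X (10) + V (5) + I (1) = 2126. So it is a valid standard Roman numeral.

Yes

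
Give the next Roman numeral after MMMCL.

MMMCL = 3150; next is 3151

MMMCLI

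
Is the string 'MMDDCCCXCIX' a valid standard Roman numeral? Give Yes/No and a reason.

'MMDDCCCXCIX': D should not appear more than once

No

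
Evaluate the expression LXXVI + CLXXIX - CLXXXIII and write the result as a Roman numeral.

LXXVI = 76, CLXXIX = 179, CLXXXIII = 183
76 + 179 = 255
255 - 183 = 72

LXXII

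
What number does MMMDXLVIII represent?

MMMDXLVIII: M=1000, M=1000, M=1000, D=500, XL=40, V=5, I=1, I=1, I=1
1000 + 1000 + 1000 + 500 + 40 + 5 + 1 + 1 + 1 = 3548

3548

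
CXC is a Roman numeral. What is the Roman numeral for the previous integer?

CXC = 190; previous is 189

CLXXXIX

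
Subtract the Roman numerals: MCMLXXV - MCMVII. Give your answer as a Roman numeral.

MCMLXXV = 1975
MCMVII = 1907
1975 - 1907 = 68

LXVIII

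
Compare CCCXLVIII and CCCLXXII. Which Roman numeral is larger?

CCCXLVIII = 348
CCCLXXII = 372
372 is larger

CCCLXXII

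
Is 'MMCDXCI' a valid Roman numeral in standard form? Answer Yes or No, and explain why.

'MMCDXCI': Check the rules: uses only the symbols I, V, X, L, C, D, M; no symbol is repeated more than three times in a row; V, L and D each appear at most once; the only places a smaller symbol precedes a larger one are the allowed subtractive pairs CD, XC, the symbol right after such a pair (if any) is smaller than the pair's first symbol, and otherwise the values never increase from left to right. Value: M (1000) + M (1000) + CD (400) + XC (90) + I (1) = 2491. So it is a valid standard Roman numeral.

Yes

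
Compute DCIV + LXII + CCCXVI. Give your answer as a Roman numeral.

DCIV = 604, LXII = 62, CCCXVI = 316
604 + 62 = 666
666 + 316 = 982

CMLXXXII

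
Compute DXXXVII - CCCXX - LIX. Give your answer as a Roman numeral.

DXXXVII = 537, CCCXX = 320, LIX = 59
537 - 320 = 217
217 - 59 = 158

CLVIII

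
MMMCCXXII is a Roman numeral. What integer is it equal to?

MMMCCXXII: M=1000, M=1000, M=1000, C=100, C=100, X=10, X=10, I=1, I=1
1000 + 1000 + 1000 + 100 + 100 + 10 + 10 + 1 + 1 = 3222

3222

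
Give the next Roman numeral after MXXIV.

MXXIV = 1024; next is 1025

MXXV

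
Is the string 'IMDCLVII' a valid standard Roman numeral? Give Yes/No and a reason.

'IMDCLVII': Invalid subtractive combination: IM

No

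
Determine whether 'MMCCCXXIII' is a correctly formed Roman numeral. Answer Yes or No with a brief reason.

'MMCCCXXIII': Check the rules: uses only the symbols I, V, X, L, C, D, M; no symbol is repeated more than three times in a row; V, L and D each appear at most once; no smaller symbol precedes a larger one (values never increase from left to right). Value: M (1000) + M (1000) + C (100) + C (100) + C (100) + X (10) + X (10) + I (1) + I (1) + I (1) = 2323. So it is a valid standard Roman numeral.

Yes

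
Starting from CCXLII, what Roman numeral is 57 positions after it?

CCXLII = 242
242 + 57 = 299

CCXCIX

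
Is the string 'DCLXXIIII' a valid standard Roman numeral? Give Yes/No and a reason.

'DCLXXIIII': More than 3 consecutive I's

No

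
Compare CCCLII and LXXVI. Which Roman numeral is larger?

CCCLII = 352
LXXVI = 76
352 is larger

CCCLII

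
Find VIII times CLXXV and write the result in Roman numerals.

VIII = 8
CLXXV = 175
8 × 175 = 1400

MCD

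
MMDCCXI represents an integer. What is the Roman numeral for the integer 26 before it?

MMDCCXI = 2711
2711 - 26 = 2685

MMDCLXXXV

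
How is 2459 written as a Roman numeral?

Convert 2459 to Roman numerals:
  2459 contains 2×1000 (MM)
  459 contains 1×400 (CD)
  59 contains 1×50 (L)
  9 contains 1×9 (IX)

MMCDLIX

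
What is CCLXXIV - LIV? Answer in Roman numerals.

CCLXXIV = 274
LIV = 54
274 - 54 = 220

CCXX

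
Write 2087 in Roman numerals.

Convert 2087 to Roman numerals:
  2087 contains 2×1000 (MM)
  87 contains 1×50 (L)
  37 contains 3×10 (XXX)
  7 contains 1×5 (V)
  2 contains 2×1 (II)

MMLXXXVII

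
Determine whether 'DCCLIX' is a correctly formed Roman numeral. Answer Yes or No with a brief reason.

'DCCLIX': Check the rules: uses only the symbols I, V, X, L, C, D, M; no symbol is repeated more than three times in a row; V, L and D each appear at most once; the only place a smaller symbol precedes a larger one is the allowed subtractive pair IX, the symbol right after such a pair (if any) is smaller than the pair's first symbol, and otherwise the values never increase from left to right. Value: D (500) + C (100) + C (100) + L (50) + IX (9) = 759. So it is a valid standard Roman numeral.

Yes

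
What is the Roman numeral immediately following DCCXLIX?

DCCXLIX = 749, so the next integer is 749 + 1 = 750

DCCL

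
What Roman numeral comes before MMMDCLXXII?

MMMDCLXXII = 3672, so the previous integer is 3672 - 1 = 3671

MMMDCLXXI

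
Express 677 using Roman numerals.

Convert 677 to Roman numerals:
  677 contains 1×500 (D)
  177 contains 1×100 (C)
  77 contains 1×50 (L)
  27 contains 2×10 (XX)
  7 contains 1×5 (V)
  2 contains 2×1 (II)

DCLXXVII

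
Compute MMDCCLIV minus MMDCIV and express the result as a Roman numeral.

MMDCCLIV = 2754
MMDCIV = 2604
2754 - 2604 = 150

CL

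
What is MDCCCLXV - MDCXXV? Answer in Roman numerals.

MDCCCLXV = 1865
MDCXXV = 1625
1865 - 1625 = 240

CCXL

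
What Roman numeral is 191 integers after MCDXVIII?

MCDXVIII = 1418
1418 + 191 = 1609

MDCIX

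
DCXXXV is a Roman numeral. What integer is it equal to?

DCXXXV: D=500, C=100, X=10, X=10, X=10, V=5
500 + 100 + 10 + 10 + 10 + 5 = 635

635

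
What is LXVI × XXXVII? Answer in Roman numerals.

LXVI = 66
XXXVII = 37
66 × 37 = 2442

MMCDXLII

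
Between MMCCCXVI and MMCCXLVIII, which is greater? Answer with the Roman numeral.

MMCCCXVI = 2316
MMCCXLVIII = 2248
2316 is larger

MMCCCXVI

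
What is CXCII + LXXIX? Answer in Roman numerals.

CXCII = 192
LXXIX = 79
192 + 79 = 271

CCLXXI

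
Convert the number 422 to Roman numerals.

Convert 422 to Roman numerals:
  422 contains 1×400 (CD)
  22 contains 2×10 (XX)
  2 contains 2×1 (II)

CDXXII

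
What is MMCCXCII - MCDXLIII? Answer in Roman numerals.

MMCCXCII = 2292
MCDXLIII = 1443
2292 - 1443 = 849

DCCCXLIX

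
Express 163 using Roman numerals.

Convert 163 to Roman numerals:
  163 contains 1×100 (C)
  63 contains 1×50 (L)
  13 contains 1×10 (X)
  3 contains 3×1 (III)

CLXIII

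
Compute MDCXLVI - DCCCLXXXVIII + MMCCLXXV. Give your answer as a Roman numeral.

MDCXLVI = 1646, DCCCLXXXVIII = 888, MMCCLXXV = 2275
1646 - 888 = 758
758 + 2275 = 3033

MMMXXXIII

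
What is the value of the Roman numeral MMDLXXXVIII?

MMDLXXXVIII: M=1000, M=1000, D=500, L=50, X=10, X=10, X=10, V=5, I=1, I=1, I=1
1000 + 1000 + 500 + 50 + 10 + 10 + 10 + 5 + 1 + 1 + 1 = 2588

2588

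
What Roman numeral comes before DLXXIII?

DLXXIII = 573, so the previous integer is 573 - 1 = 572

DLXXII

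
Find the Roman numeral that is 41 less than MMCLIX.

MMCLIX = 2159
2159 - 41 = 2118

MMCXVIII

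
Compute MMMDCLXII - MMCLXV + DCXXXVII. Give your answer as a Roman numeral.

MMMDCLXII = 3662, MMCLXV = 2165, DCXXXVII = 637
3662 - 2165 = 1497
1497 + 637 = 2134

MMCXXXIV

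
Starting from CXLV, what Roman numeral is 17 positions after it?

CXLV = 145
145 + 17 = 162

CLXII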